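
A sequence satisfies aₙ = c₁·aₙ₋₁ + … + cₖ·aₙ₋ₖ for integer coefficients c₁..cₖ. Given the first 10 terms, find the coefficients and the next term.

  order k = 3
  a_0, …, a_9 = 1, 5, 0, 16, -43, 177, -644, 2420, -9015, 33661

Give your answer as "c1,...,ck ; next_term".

-3,3,1 ; -125608

  a_3 = -3·0 + 3·5 + 1·1 = 16
  a_4 = -3·16 + 3·0 + 1·5 = -43
  a_5 = -3·-43 + 3·16 + 1·0 = 177
  a_6 = -3·177 + 3·-43 + 1·16 = -644
  a_7 = -3·-644 + 3·177 + 1·-43 = 2420
  a_8 = -3·2420 + 3·-644 + 1·177 = -9015
  a_9 = -3·-9015 + 3·2420 + 1·-644 = 33661
  a_10 = -3·33661 + 3·-9015 + 1·2420 = -125608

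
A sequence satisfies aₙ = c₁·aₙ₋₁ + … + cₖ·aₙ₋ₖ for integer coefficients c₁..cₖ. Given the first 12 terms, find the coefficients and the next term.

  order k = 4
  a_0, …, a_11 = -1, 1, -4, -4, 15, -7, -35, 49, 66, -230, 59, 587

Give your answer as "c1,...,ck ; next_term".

  a_4 = -2·-4 + -3·-4 + -2·1 + 3·-1 = 15
  a_5 = -2·15 + -3·-4 + -2·-4 + 3·1 = -7
  a_6 = -2·-7 + -3·15 + -2·-4 + 3·-4 = -35
  a_7 = -2·-35 + -3·-7 + -2·15 + 3·-4 = 49
  a_8 = -2·49 + -3·-35 + -2·-7 + 3·15 = 66
  a_9 = -2·66 + -3·49 + -2·-35 + 3·-7 = -230
  a_10 = -2·-230 + -3·66 + -2·49 + 3·-35 = 59
  a_11 = -2·59 + -3·-230 + -2·66 + 3·49 = 587
  a_12 = -2·587 + -3·59 + -2·-230 + 3·66 = -693

-2,-3,-2,3 ; -693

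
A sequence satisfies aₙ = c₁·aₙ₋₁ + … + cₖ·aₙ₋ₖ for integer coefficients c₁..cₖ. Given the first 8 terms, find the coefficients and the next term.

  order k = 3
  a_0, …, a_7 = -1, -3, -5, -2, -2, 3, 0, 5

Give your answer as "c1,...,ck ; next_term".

  a_3 = 0·-5 + 1·-3 + -1·-1 = -2
  a_4 = 0·-2 + 1·-5 + -1·-3 = -2
  a_5 = 0·-2 + 1·-2 + -1·-5 = 3
  a_6 = 0·3 + 1·-2 + -1·-2 = 0
  a_7 = 0·0 + 1·3 + -1·-2 = 5
  a_8 = 0·5 + 1·0 + -1·3 = -3

0,1,-1 ; -3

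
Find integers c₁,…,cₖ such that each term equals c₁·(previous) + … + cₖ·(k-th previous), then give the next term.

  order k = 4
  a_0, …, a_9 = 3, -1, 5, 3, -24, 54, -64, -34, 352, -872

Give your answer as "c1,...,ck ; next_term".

  a_4 = -2·3 + -2·5 + 2·-1 + -2·3 = -24
  a_5 = -2·-24 + -2·3 + 2·5 + -2·-1 = 54
  a_6 = -2·54 + -2·-24 + 2·3 + -2·5 = -64
  a_7 = -2·-64 + -2·54 + 2·-24 + -2·3 = -34
  a_8 = -2·-34 + -2·-64 + 2·54 + -2·-24 = 352
  a_9 = -2·352 + -2·-34 + 2·-64 + -2·54 = -872
  a_10 = -2·-872 + -2·352 + 2·-34 + -2·-64 = 1100

-2,-2,2,-2 ; 1100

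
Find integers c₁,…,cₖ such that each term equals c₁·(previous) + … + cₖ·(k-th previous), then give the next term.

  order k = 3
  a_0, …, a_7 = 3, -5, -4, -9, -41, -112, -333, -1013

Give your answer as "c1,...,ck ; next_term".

2,2,3 ; -3028

  a_3 = 2·-4 + 2·-5 + 3·3 = -9
  a_4 = 2·-9 + 2·-4 + 3·-5 = -41
  a_5 = 2·-41 + 2·-9 + 3·-4 = -112
  a_6 = 2·-112 + 2·-41 + 3·-9 = -333
  a_7 = 2·-333 + 2·-112 + 3·-41 = -1013
  a_8 = 2·-1013 + 2·-333 + 3·-112 = -3028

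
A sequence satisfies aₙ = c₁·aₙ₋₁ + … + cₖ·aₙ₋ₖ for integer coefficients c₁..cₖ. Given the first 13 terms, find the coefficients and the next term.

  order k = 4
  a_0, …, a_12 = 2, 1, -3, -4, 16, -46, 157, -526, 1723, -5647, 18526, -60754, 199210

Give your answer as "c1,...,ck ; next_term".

  a_4 = -4·-4 + -3·-3 + -3·1 + -3·2 = 16
  a_5 = -4·16 + -3·-4 + -3·-3 + -3·1 = -46
  a_6 = -4·-46 + -3·16 + -3·-4 + -3·-3 = 157
  a_7 = -4·157 + -3·-46 + -3·16 + -3·-4 = -526
  a_8 = -4·-526 + -3·157 + -3·-46 + -3·16 = 1723
  a_9 = -4·1723 + -3·-526 + -3·157 + -3·-46 = -5647
  a_10 = -4·-5647 + -3·1723 + -3·-526 + -3·157 = 18526
  a_11 = -4·18526 + -3·-5647 + -3·1723 + -3·-526 = -60754
  a_12 = -4·-60754 + -3·18526 + -3·-5647 + -3·1723 = 199210
  a_13 = -4·199210 + -3·-60754 + -3·18526 + -3·-5647 = -653215

-4,-3,-3,-3 ; -653215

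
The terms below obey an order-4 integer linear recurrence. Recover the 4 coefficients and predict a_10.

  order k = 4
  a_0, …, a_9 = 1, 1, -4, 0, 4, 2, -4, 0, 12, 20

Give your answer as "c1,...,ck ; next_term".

2,0,2,2 ; 32

  a_4 = 2·0 + 0·-4 + 2·1 + 2·1 = 4
  a_5 = 2·4 + 0·0 + 2·-4 + 2·1 = 2
  a_6 = 2·2 + 0·4 + 2·0 + 2·-4 = -4
  a_7 = 2·-4 + 0·2 + 2·4 + 2·0 = 0
  a_8 = 2·0 + 0·-4 + 2·2 + 2·4 = 12
  a_9 = 2·12 + 0·0 + 2·-4 + 2·2 = 20
  a_10 = 2·20 + 0·12 + 2·0 + 2·-4 = 32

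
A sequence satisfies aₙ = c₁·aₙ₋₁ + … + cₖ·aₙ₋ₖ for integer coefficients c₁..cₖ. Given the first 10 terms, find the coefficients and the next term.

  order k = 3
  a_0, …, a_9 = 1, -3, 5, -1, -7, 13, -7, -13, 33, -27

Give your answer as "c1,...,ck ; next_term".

  a_3 = -1·5 + -1·-3 + 1·1 = -1
  a_4 = -1·-1 + -1·5 + 1·-3 = -7
  a_5 = -1·-7 + -1·-1 + 1·5 = 13
  a_6 = -1·13 + -1·-7 + 1·-1 = -7
  a_7 = -1·-7 + -1·13 + 1·-7 = -13
  a_8 = -1·-13 + -1·-7 + 1·13 = 33
  a_9 = -1·33 + -1·-13 + 1·-7 = -27
  a_10 = -1·-27 + -1·33 + 1·-13 = -19

-1,-1,1 ; -19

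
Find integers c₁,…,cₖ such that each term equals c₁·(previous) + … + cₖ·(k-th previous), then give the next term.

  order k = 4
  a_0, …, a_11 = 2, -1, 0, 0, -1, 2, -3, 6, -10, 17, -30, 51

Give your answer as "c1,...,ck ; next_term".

-1,1,-1,-1 ; -88

  a_4 = -1·0 + 1·0 + -1·-1 + -1·2 = -1
  a_5 = -1·-1 + 1·0 + -1·0 + -1·-1 = 2
  a_6 = -1·2 + 1·-1 + -1·0 + -1·0 = -3
  a_7 = -1·-3 + 1·2 + -1·-1 + -1·0 = 6
  a_8 = -1·6 + 1·-3 + -1·2 + -1·-1 = -10
  a_9 = -1·-10 + 1·6 + -1·-3 + -1·2 = 17
  a_10 = -1·17 + 1·-10 + -1·6 + -1·-3 = -30
  a_11 = -1·-30 + 1·17 + -1·-10 + -1·6 = 51
  a_12 = -1·51 + 1·-30 + -1·17 + -1·-10 = -88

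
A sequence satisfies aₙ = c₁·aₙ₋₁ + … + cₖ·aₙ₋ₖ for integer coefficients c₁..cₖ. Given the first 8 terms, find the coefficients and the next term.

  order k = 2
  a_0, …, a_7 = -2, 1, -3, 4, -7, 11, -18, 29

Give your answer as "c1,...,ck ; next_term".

-1,1 ; -47

  a_2 = -1·1 + 1·-2 = -3
  a_3 = -1·-3 + 1·1 = 4
  a_4 = -1·4 + 1·-3 = -7
  a_5 = -1·-7 + 1·4 = 11
  a_6 = -1·11 + 1·-7 = -18
  a_7 = -1·-18 + 1·11 = 29
  a_8 = -1·29 + 1·-18 = -47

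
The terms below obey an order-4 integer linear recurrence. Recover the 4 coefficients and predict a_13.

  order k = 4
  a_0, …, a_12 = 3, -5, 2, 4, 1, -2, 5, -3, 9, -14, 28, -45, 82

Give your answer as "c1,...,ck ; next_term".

  a_4 = -1·4 + 1·2 + 0·-5 + 1·3 = 1
  a_5 = -1·1 + 1·4 + 0·2 + 1·-5 = -2
  a_6 = -1·-2 + 1·1 + 0·4 + 1·2 = 5
  a_7 = -1·5 + 1·-2 + 0·1 + 1·4 = -3
  a_8 = -1·-3 + 1·5 + 0·-2 + 1·1 = 9
  a_9 = -1·9 + 1·-3 + 0·5 + 1·-2 = -14
  a_10 = -1·-14 + 1·9 + 0·-3 + 1·5 = 28
  a_11 = -1·28 + 1·-14 + 0·9 + 1·-3 = -45
  a_12 = -1·-45 + 1·28 + 0·-14 + 1·9 = 82
  a_13 = -1·82 + 1·-45 + 0·28 + 1·-14 = -141

-1,1,0,1 ; -141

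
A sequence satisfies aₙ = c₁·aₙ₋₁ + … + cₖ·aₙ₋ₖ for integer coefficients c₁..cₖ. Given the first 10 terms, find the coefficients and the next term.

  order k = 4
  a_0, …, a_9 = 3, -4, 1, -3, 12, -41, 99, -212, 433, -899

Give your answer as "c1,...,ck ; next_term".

  a_4 = -3·-3 + -2·1 + 1·-4 + 3·3 = 12
  a_5 = -3·12 + -2·-3 + 1·1 + 3·-4 = -41
  a_6 = -3·-41 + -2·12 + 1·-3 + 3·1 = 99
  a_7 = -3·99 + -2·-41 + 1·12 + 3·-3 = -212
  a_8 = -3·-212 + -2·99 + 1·-41 + 3·12 = 433
  a_9 = -3·433 + -2·-212 + 1·99 + 3·-41 = -899
  a_10 = -3·-899 + -2·433 + 1·-212 + 3·99 = 1916

-3,-2,1,3 ; 1916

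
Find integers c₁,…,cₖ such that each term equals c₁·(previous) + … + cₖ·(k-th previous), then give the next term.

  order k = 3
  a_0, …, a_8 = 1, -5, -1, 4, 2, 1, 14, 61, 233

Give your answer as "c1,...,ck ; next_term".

4,-1,3 ; 913

  a_3 = 4·-1 + -1·-5 + 3·1 = 4
  a_4 = 4·4 + -1·-1 + 3·-5 = 2
  a_5 = 4·2 + -1·4 + 3·-1 = 1
  a_6 = 4·1 + -1·2 + 3·4 = 14
  a_7 = 4·14 + -1·1 + 3·2 = 61
  a_8 = 4·61 + -1·14 + 3·1 = 233
  a_9 = 4·233 + -1·61 + 3·14 = 913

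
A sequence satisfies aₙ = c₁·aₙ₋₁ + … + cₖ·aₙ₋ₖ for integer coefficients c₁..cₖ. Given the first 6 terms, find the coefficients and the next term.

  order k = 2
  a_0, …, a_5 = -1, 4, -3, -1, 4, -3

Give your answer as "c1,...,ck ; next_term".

-1,-1 ; -1

  a_2 = -1·4 + -1·-1 = -3
  a_3 = -1·-3 + -1·4 = -1
  a_4 = -1·-1 + -1·-3 = 4
  a_5 = -1·4 + -1·-1 = -3
  a_6 = -1·-3 + -1·4 = -1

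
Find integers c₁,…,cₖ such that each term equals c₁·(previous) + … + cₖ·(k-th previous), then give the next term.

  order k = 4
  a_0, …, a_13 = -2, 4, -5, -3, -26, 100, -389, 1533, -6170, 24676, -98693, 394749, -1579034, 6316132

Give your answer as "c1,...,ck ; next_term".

-3,3,-3,4 ; -25264517

  a_4 = -3·-3 + 3·-5 + -3·4 + 4·-2 = -26
  a_5 = -3·-26 + 3·-3 + -3·-5 + 4·4 = 100
  a_6 = -3·100 + 3·-26 + -3·-3 + 4·-5 = -389
  a_7 = -3·-389 + 3·100 + -3·-26 + 4·-3 = 1533
  a_8 = -3·1533 + 3·-389 + -3·100 + 4·-26 = -6170
  a_9 = -3·-6170 + 3·1533 + -3·-389 + 4·100 = 24676
  a_10 = -3·24676 + 3·-6170 + -3·1533 + 4·-389 = -98693
  a_11 = -3·-98693 + 3·24676 + -3·-6170 + 4·1533 = 394749
  a_12 = -3·394749 + 3·-98693 + -3·24676 + 4·-6170 = -1579034
  a_13 = -3·-1579034 + 3·394749 + -3·-98693 + 4·24676 = 6316132
  a_14 = -3·6316132 + 3·-1579034 + -3·394749 + 4·-98693 = -25264517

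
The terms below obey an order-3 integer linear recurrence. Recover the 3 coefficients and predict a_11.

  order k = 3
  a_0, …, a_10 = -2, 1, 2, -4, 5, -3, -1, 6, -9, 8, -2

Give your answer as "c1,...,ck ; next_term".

  a_3 = -1·2 + 0·1 + 1·-2 = -4
  a_4 = -1·-4 + 0·2 + 1·1 = 5
  a_5 = -1·5 + 0·-4 + 1·2 = -3
  a_6 = -1·-3 + 0·5 + 1·-4 = -1
  a_7 = -1·-1 + 0·-3 + 1·5 = 6
  a_8 = -1·6 + 0·-1 + 1·-3 = -9
  a_9 = -1·-9 + 0·6 + 1·-1 = 8
  a_10 = -1·8 + 0·-9 + 1·6 = -2
  a_11 = -1·-2 + 0·8 + 1·-9 = -7

-1,0,1 ; -7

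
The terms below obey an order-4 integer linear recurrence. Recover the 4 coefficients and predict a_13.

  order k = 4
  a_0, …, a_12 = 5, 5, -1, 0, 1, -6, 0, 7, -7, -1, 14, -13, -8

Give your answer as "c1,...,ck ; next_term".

  a_4 = 0·0 + -1·-1 + 1·5 + -1·5 = 1
  a_5 = 0·1 + -1·0 + 1·-1 + -1·5 = -6
  a_6 = 0·-6 + -1·1 + 1·0 + -1·-1 = 0
  a_7 = 0·0 + -1·-6 + 1·1 + -1·0 = 7
  a_8 = 0·7 + -1·0 + 1·-6 + -1·1 = -7
  a_9 = 0·-7 + -1·7 + 1·0 + -1·-6 = -1
  a_10 = 0·-1 + -1·-7 + 1·7 + -1·0 = 14
  a_11 = 0·14 + -1·-1 + 1·-7 + -1·7 = -13
  a_12 = 0·-13 + -1·14 + 1·-1 + -1·-7 = -8
  a_13 = 0·-8 + -1·-13 + 1·14 + -1·-1 = 28

0,-1,1,-1 ; 28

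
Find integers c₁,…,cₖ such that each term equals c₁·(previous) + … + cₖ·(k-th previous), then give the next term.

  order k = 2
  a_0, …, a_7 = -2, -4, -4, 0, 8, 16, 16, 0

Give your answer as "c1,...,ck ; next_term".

  a_2 = 2·-4 + -2·-2 = -4
  a_3 = 2·-4 + -2·-4 = 0
  a_4 = 2·0 + -2·-4 = 8
  a_5 = 2·8 + -2·0 = 16
  a_6 = 2·16 + -2·8 = 16
  a_7 = 2·16 + -2·16 = 0
  a_8 = 2·0 + -2·16 = -32

2,-2 ; -32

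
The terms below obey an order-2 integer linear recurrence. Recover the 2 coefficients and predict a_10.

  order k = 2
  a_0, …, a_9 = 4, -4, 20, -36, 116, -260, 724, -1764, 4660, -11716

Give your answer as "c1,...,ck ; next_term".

  a_2 = -1·-4 + 4·4 = 20
  a_3 = -1·20 + 4·-4 = -36
  a_4 = -1·-36 + 4·20 = 116
  a_5 = -1·116 + 4·-36 = -260
  a_6 = -1·-260 + 4·116 = 724
  a_7 = -1·724 + 4·-260 = -1764
  a_8 = -1·-1764 + 4·724 = 4660
  a_9 = -1·4660 + 4·-1764 = -11716
  a_10 = -1·-11716 + 4·4660 = 30356

-1,4 ; 30356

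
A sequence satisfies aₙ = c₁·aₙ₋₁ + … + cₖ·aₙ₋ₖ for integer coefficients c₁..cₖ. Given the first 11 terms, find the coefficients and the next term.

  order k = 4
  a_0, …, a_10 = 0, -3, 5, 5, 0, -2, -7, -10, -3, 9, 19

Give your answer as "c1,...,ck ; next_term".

  a_4 = 1·5 + -1·5 + 0·-3 + -1·0 = 0
  a_5 = 1·0 + -1·5 + 0·5 + -1·-3 = -2
  a_6 = 1·-2 + -1·0 + 0·5 + -1·5 = -7
  a_7 = 1·-7 + -1·-2 + 0·0 + -1·5 = -10
  a_8 = 1·-10 + -1·-7 + 0·-2 + -1·0 = -3
  a_9 = 1·-3 + -1·-10 + 0·-7 + -1·-2 = 9
  a_10 = 1·9 + -1·-3 + 0·-10 + -1·-7 = 19
  a_11 = 1·19 + -1·9 + 0·-3 + -1·-10 = 20

1,-1,0,-1 ; 20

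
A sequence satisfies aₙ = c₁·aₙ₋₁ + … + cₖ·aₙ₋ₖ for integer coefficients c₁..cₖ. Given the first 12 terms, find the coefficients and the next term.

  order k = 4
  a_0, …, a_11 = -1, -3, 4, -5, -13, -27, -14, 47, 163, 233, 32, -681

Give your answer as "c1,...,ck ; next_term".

  a_4 = 2·-5 + -2·4 + -2·-3 + 1·-1 = -13
  a_5 = 2·-13 + -2·-5 + -2·4 + 1·-3 = -27
  a_6 = 2·-27 + -2·-13 + -2·-5 + 1·4 = -14
  a_7 = 2·-14 + -2·-27 + -2·-13 + 1·-5 = 47
  a_8 = 2·47 + -2·-14 + -2·-27 + 1·-13 = 163
  a_9 = 2·163 + -2·47 + -2·-14 + 1·-27 = 233
  a_10 = 2·233 + -2·163 + -2·47 + 1·-14 = 32
  a_11 = 2·32 + -2·233 + -2·163 + 1·47 = -681
  a_12 = 2·-681 + -2·32 + -2·233 + 1·163 = -1729

2,-2,-2,1 ; -1729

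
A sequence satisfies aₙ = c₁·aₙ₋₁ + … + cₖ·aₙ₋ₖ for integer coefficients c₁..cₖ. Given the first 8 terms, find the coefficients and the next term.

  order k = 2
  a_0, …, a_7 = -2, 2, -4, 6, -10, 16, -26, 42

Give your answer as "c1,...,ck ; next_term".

-1,1 ; -68

  a_2 = -1·2 + 1·-2 = -4
  a_3 = -1·-4 + 1·2 = 6
  a_4 = -1·6 + 1·-4 = -10
  a_5 = -1·-10 + 1·6 = 16
  a_6 = -1·16 + 1·-10 = -26
  a_7 = -1·-26 + 1·16 = 42
  a_8 = -1·42 + 1·-26 = -68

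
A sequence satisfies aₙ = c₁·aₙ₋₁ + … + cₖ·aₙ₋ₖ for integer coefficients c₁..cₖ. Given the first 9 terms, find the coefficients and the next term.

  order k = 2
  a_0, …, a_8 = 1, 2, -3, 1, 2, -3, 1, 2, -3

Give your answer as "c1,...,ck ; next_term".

  a_2 = -1·2 + -1·1 = -3
  a_3 = -1·-3 + -1·2 = 1
  a_4 = -1·1 + -1·-3 = 2
  a_5 = -1·2 + -1·1 = -3
  a_6 = -1·-3 + -1·2 = 1
  a_7 = -1·1 + -1·-3 = 2
  a_8 = -1·2 + -1·1 = -3
  a_9 = -1·-3 + -1·2 = 1

-1,-1 ; 1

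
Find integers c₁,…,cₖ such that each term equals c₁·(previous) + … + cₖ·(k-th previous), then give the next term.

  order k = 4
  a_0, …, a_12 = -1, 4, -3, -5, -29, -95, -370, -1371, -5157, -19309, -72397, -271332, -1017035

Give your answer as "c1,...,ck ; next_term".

  a_4 = 3·-5 + 3·-3 + -1·4 + 1·-1 = -29
  a_5 = 3·-29 + 3·-5 + -1·-3 + 1·4 = -95
  a_6 = 3·-95 + 3·-29 + -1·-5 + 1·-3 = -370
  a_7 = 3·-370 + 3·-95 + -1·-29 + 1·-5 = -1371
  a_8 = 3·-1371 + 3·-370 + -1·-95 + 1·-29 = -5157
  a_9 = 3·-5157 + 3·-1371 + -1·-370 + 1·-95 = -19309
  a_10 = 3·-19309 + 3·-5157 + -1·-1371 + 1·-370 = -72397
  a_11 = 3·-72397 + 3·-19309 + -1·-5157 + 1·-1371 = -271332
  a_12 = 3·-271332 + 3·-72397 + -1·-19309 + 1·-5157 = -1017035
  a_13 = 3·-1017035 + 3·-271332 + -1·-72397 + 1·-19309 = -3812013

3,3,-1,1 ; -3812013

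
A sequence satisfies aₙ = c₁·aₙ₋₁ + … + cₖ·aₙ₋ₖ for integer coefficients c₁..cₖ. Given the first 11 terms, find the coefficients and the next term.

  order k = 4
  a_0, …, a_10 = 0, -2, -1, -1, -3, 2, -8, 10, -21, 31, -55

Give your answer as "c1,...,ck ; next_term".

-1,2,1,-1 ; 86

  a_4 = -1·-1 + 2·-1 + 1·-2 + -1·0 = -3
  a_5 = -1·-3 + 2·-1 + 1·-1 + -1·-2 = 2
  a_6 = -1·2 + 2·-3 + 1·-1 + -1·-1 = -8
  a_7 = -1·-8 + 2·2 + 1·-3 + -1·-1 = 10
  a_8 = -1·10 + 2·-8 + 1·2 + -1·-3 = -21
  a_9 = -1·-21 + 2·10 + 1·-8 + -1·2 = 31
  a_10 = -1·31 + 2·-21 + 1·10 + -1·-8 = -55
  a_11 = -1·-55 + 2·31 + 1·-21 + -1·10 = 86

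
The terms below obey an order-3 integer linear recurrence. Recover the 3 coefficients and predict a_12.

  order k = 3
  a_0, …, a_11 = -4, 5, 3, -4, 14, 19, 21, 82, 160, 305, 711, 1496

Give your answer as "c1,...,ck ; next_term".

1,1,3 ; 3122

  a_3 = 1·3 + 1·5 + 3·-4 = -4
  a_4 = 1·-4 + 1·3 + 3·5 = 14
  a_5 = 1·14 + 1·-4 + 3·3 = 19
  a_6 = 1·19 + 1·14 + 3·-4 = 21
  a_7 = 1·21 + 1·19 + 3·14 = 82
  a_8 = 1·82 + 1·21 + 3·19 = 160
  a_9 = 1·160 + 1·82 + 3·21 = 305
  a_10 = 1·305 + 1·160 + 3·82 = 711
  a_11 = 1·711 + 1·305 + 3·160 = 1496
  a_12 = 1·1496 + 1·711 + 3·305 = 3122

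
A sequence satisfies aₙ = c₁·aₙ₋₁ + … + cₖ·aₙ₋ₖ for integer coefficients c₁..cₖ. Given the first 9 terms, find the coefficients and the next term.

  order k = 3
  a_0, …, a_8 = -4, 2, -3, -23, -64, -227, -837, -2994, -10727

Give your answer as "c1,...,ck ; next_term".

  a_3 = 3·-3 + 1·2 + 4·-4 = -23
  a_4 = 3·-23 + 1·-3 + 4·2 = -64
  a_5 = 3·-64 + 1·-23 + 4·-3 = -227
  a_6 = 3·-227 + 1·-64 + 4·-23 = -837
  a_7 = 3·-837 + 1·-227 + 4·-64 = -2994
  a_8 = 3·-2994 + 1·-837 + 4·-227 = -10727
  a_9 = 3·-10727 + 1·-2994 + 4·-837 = -38523

3,1,4 ; -38523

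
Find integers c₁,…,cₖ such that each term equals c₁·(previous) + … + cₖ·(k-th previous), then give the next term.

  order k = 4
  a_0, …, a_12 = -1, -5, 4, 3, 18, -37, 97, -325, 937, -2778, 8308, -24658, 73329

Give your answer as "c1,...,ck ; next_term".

-2,2,-3,-1 ; -218120

  a_4 = -2·3 + 2·4 + -3·-5 + -1·-1 = 18
  a_5 = -2·18 + 2·3 + -3·4 + -1·-5 = -37
  a_6 = -2·-37 + 2·18 + -3·3 + -1·4 = 97
  a_7 = -2·97 + 2·-37 + -3·18 + -1·3 = -325
  a_8 = -2·-325 + 2·97 + -3·-37 + -1·18 = 937
  a_9 = -2·937 + 2·-325 + -3·97 + -1·-37 = -2778
  a_10 = -2·-2778 + 2·937 + -3·-325 + -1·97 = 8308
  a_11 = -2·8308 + 2·-2778 + -3·937 + -1·-325 = -24658
  a_12 = -2·-24658 + 2·8308 + -3·-2778 + -1·937 = 73329
  a_13 = -2·73329 + 2·-24658 + -3·8308 + -1·-2778 = -218120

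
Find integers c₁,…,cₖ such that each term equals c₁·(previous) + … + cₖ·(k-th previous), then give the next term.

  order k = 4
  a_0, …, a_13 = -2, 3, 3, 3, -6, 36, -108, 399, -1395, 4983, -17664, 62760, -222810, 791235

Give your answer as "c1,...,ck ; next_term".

-3,2,1,3 ; -2809557

  a_4 = -3·3 + 2·3 + 1·3 + 3·-2 = -6
  a_5 = -3·-6 + 2·3 + 1·3 + 3·3 = 36
  a_6 = -3·36 + 2·-6 + 1·3 + 3·3 = -108
  a_7 = -3·-108 + 2·36 + 1·-6 + 3·3 = 399
  a_8 = -3·399 + 2·-108 + 1·36 + 3·-6 = -1395
  a_9 = -3·-1395 + 2·399 + 1·-108 + 3·36 = 4983
  a_10 = -3·4983 + 2·-1395 + 1·399 + 3·-108 = -17664
  a_11 = -3·-17664 + 2·4983 + 1·-1395 + 3·399 = 62760
  a_12 = -3·62760 + 2·-17664 + 1·4983 + 3·-1395 = -222810
  a_13 = -3·-222810 + 2·62760 + 1·-17664 + 3·4983 = 791235
  a_14 = -3·791235 + 2·-222810 + 1·62760 + 3·-17664 = -2809557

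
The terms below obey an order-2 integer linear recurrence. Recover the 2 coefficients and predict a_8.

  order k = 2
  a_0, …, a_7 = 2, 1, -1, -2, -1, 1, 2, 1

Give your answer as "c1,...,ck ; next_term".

  a_2 = 1·1 + -1·2 = -1
  a_3 = 1·-1 + -1·1 = -2
  a_4 = 1·-2 + -1·-1 = -1
  a_5 = 1·-1 + -1·-2 = 1
  a_6 = 1·1 + -1·-1 = 2
  a_7 = 1·2 + -1·1 = 1
  a_8 = 1·1 + -1·2 = -1

1,-1 ; -1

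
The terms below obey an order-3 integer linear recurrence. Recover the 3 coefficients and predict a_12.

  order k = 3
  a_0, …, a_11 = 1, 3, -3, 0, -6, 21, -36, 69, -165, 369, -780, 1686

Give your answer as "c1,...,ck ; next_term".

  a_3 = -2·-3 + -1·3 + -3·1 = 0
  a_4 = -2·0 + -1·-3 + -3·3 = -6
  a_5 = -2·-6 + -1·0 + -3·-3 = 21
  a_6 = -2·21 + -1·-6 + -3·0 = -36
  a_7 = -2·-36 + -1·21 + -3·-6 = 69
  a_8 = -2·69 + -1·-36 + -3·21 = -165
  a_9 = -2·-165 + -1·69 + -3·-36 = 369
  a_10 = -2·369 + -1·-165 + -3·69 = -780
  a_11 = -2·-780 + -1·369 + -3·-165 = 1686
  a_12 = -2·1686 + -1·-780 + -3·369 = -3699

-2,-1,-3 ; -3699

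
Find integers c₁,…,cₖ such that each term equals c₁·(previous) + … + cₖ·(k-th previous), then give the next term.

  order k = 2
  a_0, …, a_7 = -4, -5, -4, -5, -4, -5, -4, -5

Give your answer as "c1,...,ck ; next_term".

0,1 ; -4

  a_2 = 0·-5 + 1·-4 = -4
  a_3 = 0·-4 + 1·-5 = -5
  a_4 = 0·-5 + 1·-4 = -4
  a_5 = 0·-4 + 1·-5 = -5
  a_6 = 0·-5 + 1·-4 = -4
  a_7 = 0·-4 + 1·-5 = -5
  a_8 = 0·-5 + 1·-4 = -4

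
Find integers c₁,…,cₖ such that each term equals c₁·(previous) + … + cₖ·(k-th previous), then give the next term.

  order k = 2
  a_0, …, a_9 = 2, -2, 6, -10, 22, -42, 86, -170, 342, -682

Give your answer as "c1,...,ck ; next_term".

  a_2 = -1·-2 + 2·2 = 6
  a_3 = -1·6 + 2·-2 = -10
  a_4 = -1·-10 + 2·6 = 22
  a_5 = -1·22 + 2·-10 = -42
  a_6 = -1·-42 + 2·22 = 86
  a_7 = -1·86 + 2·-42 = -170
  a_8 = -1·-170 + 2·86 = 342
  a_9 = -1·342 + 2·-170 = -682
  a_10 = -1·-682 + 2·342 = 1366

-1,2 ; 1366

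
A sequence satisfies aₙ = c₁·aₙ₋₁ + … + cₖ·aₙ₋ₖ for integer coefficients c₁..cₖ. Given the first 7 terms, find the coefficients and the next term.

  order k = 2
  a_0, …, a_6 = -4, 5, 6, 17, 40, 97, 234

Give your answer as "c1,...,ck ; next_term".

2,1 ; 565

  a_2 = 2·5 + 1·-4 = 6
  a_3 = 2·6 + 1·5 = 17
  a_4 = 2·17 + 1·6 = 40
  a_5 = 2·40 + 1·17 = 97
  a_6 = 2·97 + 1·40 = 234
  a_7 = 2·234 + 1·97 = 565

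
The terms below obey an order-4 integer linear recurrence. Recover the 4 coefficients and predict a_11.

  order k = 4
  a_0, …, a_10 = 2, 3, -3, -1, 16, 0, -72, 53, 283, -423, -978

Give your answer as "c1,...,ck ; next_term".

  a_4 = -1·-1 + -4·-3 + -1·3 + 3·2 = 16
  a_5 = -1·16 + -4·-1 + -1·-3 + 3·3 = 0
  a_6 = -1·0 + -4·16 + -1·-1 + 3·-3 = -72
  a_7 = -1·-72 + -4·0 + -1·16 + 3·-1 = 53
  a_8 = -1·53 + -4·-72 + -1·0 + 3·16 = 283
  a_9 = -1·283 + -4·53 + -1·-72 + 3·0 = -423
  a_10 = -1·-423 + -4·283 + -1·53 + 3·-72 = -978
  a_11 = -1·-978 + -4·-423 + -1·283 + 3·53 = 2546

-1,-4,-1,3 ; 2546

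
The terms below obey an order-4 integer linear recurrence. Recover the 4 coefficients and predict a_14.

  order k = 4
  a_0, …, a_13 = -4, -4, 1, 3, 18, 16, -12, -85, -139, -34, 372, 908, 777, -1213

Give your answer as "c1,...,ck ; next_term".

  a_4 = 1·3 + -1·1 + -3·-4 + -1·-4 = 18
  a_5 = 1·18 + -1·3 + -3·1 + -1·-4 = 16
  a_6 = 1·16 + -1·18 + -3·3 + -1·1 = -12
  a_7 = 1·-12 + -1·16 + -3·18 + -1·3 = -85
  a_8 = 1·-85 + -1·-12 + -3·16 + -1·18 = -139
  a_9 = 1·-139 + -1·-85 + -3·-12 + -1·16 = -34
  a_10 = 1·-34 + -1·-139 + -3·-85 + -1·-12 = 372
  a_11 = 1·372 + -1·-34 + -3·-139 + -1·-85 = 908
  a_12 = 1·908 + -1·372 + -3·-34 + -1·-139 = 777
  a_13 = 1·777 + -1·908 + -3·372 + -1·-34 = -1213
  a_14 = 1·-1213 + -1·777 + -3·908 + -1·372 = -5086

1,-1,-3,-1 ; -5086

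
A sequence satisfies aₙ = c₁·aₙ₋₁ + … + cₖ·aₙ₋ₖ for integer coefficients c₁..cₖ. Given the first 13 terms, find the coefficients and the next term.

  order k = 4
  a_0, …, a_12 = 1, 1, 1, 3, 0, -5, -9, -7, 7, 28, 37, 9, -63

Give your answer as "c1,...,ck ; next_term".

1,-1,-1,-1 ; -137

  a_4 = 1·3 + -1·1 + -1·1 + -1·1 = 0
  a_5 = 1·0 + -1·3 + -1·1 + -1·1 = -5
  a_6 = 1·-5 + -1·0 + -1·3 + -1·1 = -9
  a_7 = 1·-9 + -1·-5 + -1·0 + -1·3 = -7
  a_8 = 1·-7 + -1·-9 + -1·-5 + -1·0 = 7
  a_9 = 1·7 + -1·-7 + -1·-9 + -1·-5 = 28
  a_10 = 1·28 + -1·7 + -1·-7 + -1·-9 = 37
  a_11 = 1·37 + -1·28 + -1·7 + -1·-7 = 9
  a_12 = 1·9 + -1·37 + -1·28 + -1·7 = -63
  a_13 = 1·-63 + -1·9 + -1·37 + -1·28 = -137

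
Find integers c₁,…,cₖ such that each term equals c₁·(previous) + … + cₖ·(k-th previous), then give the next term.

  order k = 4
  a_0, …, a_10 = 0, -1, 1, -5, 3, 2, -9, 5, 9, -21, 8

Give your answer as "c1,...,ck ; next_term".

-1,-1,1,1 ; 27

  a_4 = -1·-5 + -1·1 + 1·-1 + 1·0 = 3
  a_5 = -1·3 + -1·-5 + 1·1 + 1·-1 = 2
  a_6 = -1·2 + -1·3 + 1·-5 + 1·1 = -9
  a_7 = -1·-9 + -1·2 + 1·3 + 1·-5 = 5
  a_8 = -1·5 + -1·-9 + 1·2 + 1·3 = 9
  a_9 = -1·9 + -1·5 + 1·-9 + 1·2 = -21
  a_10 = -1·-21 + -1·9 + 1·5 + 1·-9 = 8
  a_11 = -1·8 + -1·-21 + 1·9 + 1·5 = 27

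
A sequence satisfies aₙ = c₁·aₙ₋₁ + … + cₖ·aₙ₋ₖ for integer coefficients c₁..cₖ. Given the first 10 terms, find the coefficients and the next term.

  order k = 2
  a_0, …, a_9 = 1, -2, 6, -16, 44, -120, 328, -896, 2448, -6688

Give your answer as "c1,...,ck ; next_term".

-2,2 ; 18272

  a_2 = -2·-2 + 2·1 = 6
  a_3 = -2·6 + 2·-2 = -16
  a_4 = -2·-16 + 2·6 = 44
  a_5 = -2·44 + 2·-16 = -120
  a_6 = -2·-120 + 2·44 = 328
  a_7 = -2·328 + 2·-120 = -896
  a_8 = -2·-896 + 2·328 = 2448
  a_9 = -2·2448 + 2·-896 = -6688
  a_10 = -2·-6688 + 2·2448 = 18272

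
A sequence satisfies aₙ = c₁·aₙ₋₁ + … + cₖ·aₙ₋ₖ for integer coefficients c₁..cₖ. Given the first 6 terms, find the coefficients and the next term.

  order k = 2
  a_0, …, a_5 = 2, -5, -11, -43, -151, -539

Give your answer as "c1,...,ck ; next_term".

  a_2 = 3·-5 + 2·2 = -11
  a_3 = 3·-11 + 2·-5 = -43
  a_4 = 3·-43 + 2·-11 = -151
  a_5 = 3·-151 + 2·-43 = -539
  a_6 = 3·-539 + 2·-151 = -1919

3,2 ; -1919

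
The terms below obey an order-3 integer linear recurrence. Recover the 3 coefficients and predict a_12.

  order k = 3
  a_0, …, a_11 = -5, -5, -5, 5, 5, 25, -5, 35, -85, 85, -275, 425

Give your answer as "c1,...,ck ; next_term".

  a_3 = 0·-5 + 2·-5 + -3·-5 = 5
  a_4 = 0·5 + 2·-5 + -3·-5 = 5
  a_5 = 0·5 + 2·5 + -3·-5 = 25
  a_6 = 0·25 + 2·5 + -3·5 = -5
  a_7 = 0·-5 + 2·25 + -3·5 = 35
  a_8 = 0·35 + 2·-5 + -3·25 = -85
  a_9 = 0·-85 + 2·35 + -3·-5 = 85
  a_10 = 0·85 + 2·-85 + -3·35 = -275
  a_11 = 0·-275 + 2·85 + -3·-85 = 425
  a_12 = 0·425 + 2·-275 + -3·85 = -805

0,2,-3 ; -805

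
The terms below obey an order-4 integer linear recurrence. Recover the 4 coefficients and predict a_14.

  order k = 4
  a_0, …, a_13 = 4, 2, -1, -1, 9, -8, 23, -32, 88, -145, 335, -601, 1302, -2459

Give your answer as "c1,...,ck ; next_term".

-1,2,1,2 ; 5132

  a_4 = -1·-1 + 2·-1 + 1·2 + 2·4 = 9
  a_5 = -1·9 + 2·-1 + 1·-1 + 2·2 = -8
  a_6 = -1·-8 + 2·9 + 1·-1 + 2·-1 = 23
  a_7 = -1·23 + 2·-8 + 1·9 + 2·-1 = -32
  a_8 = -1·-32 + 2·23 + 1·-8 + 2·9 = 88
  a_9 = -1·88 + 2·-32 + 1·23 + 2·-8 = -145
  a_10 = -1·-145 + 2·88 + 1·-32 + 2·23 = 335
  a_11 = -1·335 + 2·-145 + 1·88 + 2·-32 = -601
  a_12 = -1·-601 + 2·335 + 1·-145 + 2·88 = 1302
  a_13 = -1·1302 + 2·-601 + 1·335 + 2·-145 = -2459
  a_14 = -1·-2459 + 2·1302 + 1·-601 + 2·335 = 5132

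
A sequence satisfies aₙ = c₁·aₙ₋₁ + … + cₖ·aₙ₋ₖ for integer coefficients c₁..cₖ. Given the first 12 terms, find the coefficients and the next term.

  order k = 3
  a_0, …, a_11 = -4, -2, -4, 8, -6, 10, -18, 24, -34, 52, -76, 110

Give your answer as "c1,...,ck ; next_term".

  a_3 = -1·-4 + 0·-2 + -1·-4 = 8
  a_4 = -1·8 + 0·-4 + -1·-2 = -6
  a_5 = -1·-6 + 0·8 + -1·-4 = 10
  a_6 = -1·10 + 0·-6 + -1·8 = -18
  a_7 = -1·-18 + 0·10 + -1·-6 = 24
  a_8 = -1·24 + 0·-18 + -1·10 = -34
  a_9 = -1·-34 + 0·24 + -1·-18 = 52
  a_10 = -1·52 + 0·-34 + -1·24 = -76
  a_11 = -1·-76 + 0·52 + -1·-34 = 110
  a_12 = -1·110 + 0·-76 + -1·52 = -162

-1,0,-1 ; -162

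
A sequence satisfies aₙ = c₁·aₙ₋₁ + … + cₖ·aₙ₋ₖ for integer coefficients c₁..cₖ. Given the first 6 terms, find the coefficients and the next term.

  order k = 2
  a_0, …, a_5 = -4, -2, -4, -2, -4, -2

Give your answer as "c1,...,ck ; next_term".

  a_2 = 0·-2 + 1·-4 = -4
  a_3 = 0·-4 + 1·-2 = -2
  a_4 = 0·-2 + 1·-4 = -4
  a_5 = 0·-4 + 1·-2 = -2
  a_6 = 0·-2 + 1·-4 = -4

0,1 ; -4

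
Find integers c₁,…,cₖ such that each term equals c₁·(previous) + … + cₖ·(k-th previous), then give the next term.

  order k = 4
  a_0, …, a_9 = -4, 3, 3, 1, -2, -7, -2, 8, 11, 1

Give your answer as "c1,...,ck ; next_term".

0,-1,-1,-1 ; -17

  a_4 = 0·1 + -1·3 + -1·3 + -1·-4 = -2
  a_5 = 0·-2 + -1·1 + -1·3 + -1·3 = -7
  a_6 = 0·-7 + -1·-2 + -1·1 + -1·3 = -2
  a_7 = 0·-2 + -1·-7 + -1·-2 + -1·1 = 8
  a_8 = 0·8 + -1·-2 + -1·-7 + -1·-2 = 11
  a_9 = 0·11 + -1·8 + -1·-2 + -1·-7 = 1
  a_10 = 0·1 + -1·11 + -1·8 + -1·-2 = -17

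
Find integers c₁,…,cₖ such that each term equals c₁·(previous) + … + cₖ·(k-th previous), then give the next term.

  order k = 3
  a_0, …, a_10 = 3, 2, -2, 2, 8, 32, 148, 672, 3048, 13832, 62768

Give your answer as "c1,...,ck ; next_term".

4,2,2 ; 284832

  a_3 = 4·-2 + 2·2 + 2·3 = 2
  a_4 = 4·2 + 2·-2 + 2·2 = 8
  a_5 = 4·8 + 2·2 + 2·-2 = 32
  a_6 = 4·32 + 2·8 + 2·2 = 148
  a_7 = 4·148 + 2·32 + 2·8 = 672
  a_8 = 4·672 + 2·148 + 2·32 = 3048
  a_9 = 4·3048 + 2·672 + 2·148 = 13832
  a_10 = 4·13832 + 2·3048 + 2·672 = 62768
  a_11 = 4·62768 + 2·13832 + 2·3048 = 284832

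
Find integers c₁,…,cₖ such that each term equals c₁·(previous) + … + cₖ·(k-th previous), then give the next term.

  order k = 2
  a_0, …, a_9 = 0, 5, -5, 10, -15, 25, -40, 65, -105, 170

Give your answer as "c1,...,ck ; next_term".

-1,1 ; -275

  a_2 = -1·5 + 1·0 = -5
  a_3 = -1·-5 + 1·5 = 10
  a_4 = -1·10 + 1·-5 = -15
  a_5 = -1·-15 + 1·10 = 25
  a_6 = -1·25 + 1·-15 = -40
  a_7 = -1·-40 + 1·25 = 65
  a_8 = -1·65 + 1·-40 = -105
  a_9 = -1·-105 + 1·65 = 170
  a_10 = -1·170 + 1·-105 = -275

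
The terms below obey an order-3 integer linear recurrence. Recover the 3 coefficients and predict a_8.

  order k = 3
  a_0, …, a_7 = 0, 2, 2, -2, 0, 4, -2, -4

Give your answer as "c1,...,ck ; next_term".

  a_3 = 0·2 + -1·2 + 1·0 = -2
  a_4 = 0·-2 + -1·2 + 1·2 = 0
  a_5 = 0·0 + -1·-2 + 1·2 = 4
  a_6 = 0·4 + -1·0 + 1·-2 = -2
  a_7 = 0·-2 + -1·4 + 1·0 = -4
  a_8 = 0·-4 + -1·-2 + 1·4 = 6

0,-1,1 ; 6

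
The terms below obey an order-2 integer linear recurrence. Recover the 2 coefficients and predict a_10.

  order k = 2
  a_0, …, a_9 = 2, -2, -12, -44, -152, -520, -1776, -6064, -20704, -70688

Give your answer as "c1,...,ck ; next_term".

  a_2 = 4·-2 + -2·2 = -12
  a_3 = 4·-12 + -2·-2 = -44
  a_4 = 4·-44 + -2·-12 = -152
  a_5 = 4·-152 + -2·-44 = -520
  a_6 = 4·-520 + -2·-152 = -1776
  a_7 = 4·-1776 + -2·-520 = -6064
  a_8 = 4·-6064 + -2·-1776 = -20704
  a_9 = 4·-20704 + -2·-6064 = -70688
  a_10 = 4·-70688 + -2·-20704 = -241344

4,-2 ; -241344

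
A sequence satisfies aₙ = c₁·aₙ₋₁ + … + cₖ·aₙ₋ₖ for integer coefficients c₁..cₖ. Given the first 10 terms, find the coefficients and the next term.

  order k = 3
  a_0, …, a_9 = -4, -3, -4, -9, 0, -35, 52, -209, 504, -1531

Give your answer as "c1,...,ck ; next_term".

-2,3,2 ; 4156

  a_3 = -2·-4 + 3·-3 + 2·-4 = -9
  a_4 = -2·-9 + 3·-4 + 2·-3 = 0
  a_5 = -2·0 + 3·-9 + 2·-4 = -35
  a_6 = -2·-35 + 3·0 + 2·-9 = 52
  a_7 = -2·52 + 3·-35 + 2·0 = -209
  a_8 = -2·-209 + 3·52 + 2·-35 = 504
  a_9 = -2·504 + 3·-209 + 2·52 = -1531
  a_10 = -2·-1531 + 3·504 + 2·-209 = 4156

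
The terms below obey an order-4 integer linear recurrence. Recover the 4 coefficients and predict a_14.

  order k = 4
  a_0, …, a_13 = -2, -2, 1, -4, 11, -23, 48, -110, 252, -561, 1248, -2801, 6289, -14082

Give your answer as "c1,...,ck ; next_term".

-2,-1,-3,1 ; 31526

  a_4 = -2·-4 + -1·1 + -3·-2 + 1·-2 = 11
  a_5 = -2·11 + -1·-4 + -3·1 + 1·-2 = -23
  a_6 = -2·-23 + -1·11 + -3·-4 + 1·1 = 48
  a_7 = -2·48 + -1·-23 + -3·11 + 1·-4 = -110
  a_8 = -2·-110 + -1·48 + -3·-23 + 1·11 = 252
  a_9 = -2·252 + -1·-110 + -3·48 + 1·-23 = -561
  a_10 = -2·-561 + -1·252 + -3·-110 + 1·48 = 1248
  a_11 = -2·1248 + -1·-561 + -3·252 + 1·-110 = -2801
  a_12 = -2·-2801 + -1·1248 + -3·-561 + 1·252 = 6289
  a_13 = -2·6289 + -1·-2801 + -3·1248 + 1·-561 = -14082
  a_14 = -2·-14082 + -1·6289 + -3·-2801 + 1·1248 = 31526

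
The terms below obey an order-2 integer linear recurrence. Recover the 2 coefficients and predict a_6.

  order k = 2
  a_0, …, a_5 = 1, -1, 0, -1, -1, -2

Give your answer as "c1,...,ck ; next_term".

1,1 ; -3

  a_2 = 1·-1 + 1·1 = 0
  a_3 = 1·0 + 1·-1 = -1
  a_4 = 1·-1 + 1·0 = -1
  a_5 = 1·-1 + 1·-1 = -2
  a_6 = 1·-2 + 1·-1 = -3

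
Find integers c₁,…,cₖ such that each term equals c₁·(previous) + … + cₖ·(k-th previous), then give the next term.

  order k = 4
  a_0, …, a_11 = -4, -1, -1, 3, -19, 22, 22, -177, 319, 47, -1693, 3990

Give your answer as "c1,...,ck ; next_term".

  a_4 = -2·3 + -3·-1 + 4·-1 + 3·-4 = -19
  a_5 = -2·-19 + -3·3 + 4·-1 + 3·-1 = 22
  a_6 = -2·22 + -3·-19 + 4·3 + 3·-1 = 22
  a_7 = -2·22 + -3·22 + 4·-19 + 3·3 = -177
  a_8 = -2·-177 + -3·22 + 4·22 + 3·-19 = 319
  a_9 = -2·319 + -3·-177 + 4·22 + 3·22 = 47
  a_10 = -2·47 + -3·319 + 4·-177 + 3·22 = -1693
  a_11 = -2·-1693 + -3·47 + 4·319 + 3·-177 = 3990
  a_12 = -2·3990 + -3·-1693 + 4·47 + 3·319 = -1756

-2,-3,4,3 ; -1756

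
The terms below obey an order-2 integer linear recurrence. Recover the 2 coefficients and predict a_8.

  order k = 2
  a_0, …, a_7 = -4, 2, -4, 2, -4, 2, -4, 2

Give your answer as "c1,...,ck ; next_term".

0,1 ; -4

  a_2 = 0·2 + 1·-4 = -4
  a_3 = 0·-4 + 1·2 = 2
  a_4 = 0·2 + 1·-4 = -4
  a_5 = 0·-4 + 1·2 = 2
  a_6 = 0·2 + 1·-4 = -4
  a_7 = 0·-4 + 1·2 = 2
  a_8 = 0·2 + 1·-4 = -4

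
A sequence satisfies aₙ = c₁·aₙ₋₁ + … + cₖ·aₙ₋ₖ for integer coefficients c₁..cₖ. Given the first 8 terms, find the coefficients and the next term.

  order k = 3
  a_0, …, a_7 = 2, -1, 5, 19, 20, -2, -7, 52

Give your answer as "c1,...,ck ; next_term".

2,-3,3 ; 119

  a_3 = 2·5 + -3·-1 + 3·2 = 19
  a_4 = 2·19 + -3·5 + 3·-1 = 20
  a_5 = 2·20 + -3·19 + 3·5 = -2
  a_6 = 2·-2 + -3·20 + 3·19 = -7
  a_7 = 2·-7 + -3·-2 + 3·20 = 52
  a_8 = 2·52 + -3·-7 + 3·-2 = 119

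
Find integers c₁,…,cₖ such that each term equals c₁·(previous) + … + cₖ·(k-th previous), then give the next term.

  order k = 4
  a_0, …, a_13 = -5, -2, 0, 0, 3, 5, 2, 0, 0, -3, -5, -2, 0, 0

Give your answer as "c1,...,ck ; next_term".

  a_4 = 1·0 + -1·0 + 1·-2 + -1·-5 = 3
  a_5 = 1·3 + -1·0 + 1·0 + -1·-2 = 5
  a_6 = 1·5 + -1·3 + 1·0 + -1·0 = 2
  a_7 = 1·2 + -1·5 + 1·3 + -1·0 = 0
  a_8 = 1·0 + -1·2 + 1·5 + -1·3 = 0
  a_9 = 1·0 + -1·0 + 1·2 + -1·5 = -3
  a_10 = 1·-3 + -1·0 + 1·0 + -1·2 = -5
  a_11 = 1·-5 + -1·-3 + 1·0 + -1·0 = -2
  a_12 = 1·-2 + -1·-5 + 1·-3 + -1·0 = 0
  a_13 = 1·0 + -1·-2 + 1·-5 + -1·-3 = 0
  a_14 = 1·0 + -1·0 + 1·-2 + -1·-5 = 3

1,-1,1,-1 ; 3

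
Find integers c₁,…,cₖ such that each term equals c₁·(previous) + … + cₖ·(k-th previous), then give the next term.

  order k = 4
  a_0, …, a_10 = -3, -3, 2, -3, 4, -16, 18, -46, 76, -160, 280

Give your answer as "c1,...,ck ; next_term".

  a_4 = 0·-3 + 2·2 + -2·-3 + 2·-3 = 4
  a_5 = 0·4 + 2·-3 + -2·2 + 2·-3 = -16
  a_6 = 0·-16 + 2·4 + -2·-3 + 2·2 = 18
  a_7 = 0·18 + 2·-16 + -2·4 + 2·-3 = -46
  a_8 = 0·-46 + 2·18 + -2·-16 + 2·4 = 76
  a_9 = 0·76 + 2·-46 + -2·18 + 2·-16 = -160
  a_10 = 0·-160 + 2·76 + -2·-46 + 2·18 = 280
  a_11 = 0·280 + 2·-160 + -2·76 + 2·-46 = -564

0,2,-2,2 ; -564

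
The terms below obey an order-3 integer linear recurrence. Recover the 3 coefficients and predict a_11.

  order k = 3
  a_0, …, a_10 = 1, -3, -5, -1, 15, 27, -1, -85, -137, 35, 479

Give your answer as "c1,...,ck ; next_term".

  a_3 = 1·-5 + -2·-3 + -2·1 = -1
  a_4 = 1·-1 + -2·-5 + -2·-3 = 15
  a_5 = 1·15 + -2·-1 + -2·-5 = 27
  a_6 = 1·27 + -2·15 + -2·-1 = -1
  a_7 = 1·-1 + -2·27 + -2·15 = -85
  a_8 = 1·-85 + -2·-1 + -2·27 = -137
  a_9 = 1·-137 + -2·-85 + -2·-1 = 35
  a_10 = 1·35 + -2·-137 + -2·-85 = 479
  a_11 = 1·479 + -2·35 + -2·-137 = 683

1,-2,-2 ; 683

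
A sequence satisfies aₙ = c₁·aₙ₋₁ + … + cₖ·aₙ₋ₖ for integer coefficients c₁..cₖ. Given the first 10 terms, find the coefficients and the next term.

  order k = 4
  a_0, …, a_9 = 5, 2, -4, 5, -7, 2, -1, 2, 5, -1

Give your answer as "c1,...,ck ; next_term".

  a_4 = 0·5 + 0·-4 + -1·2 + -1·5 = -7
  a_5 = 0·-7 + 0·5 + -1·-4 + -1·2 = 2
  a_6 = 0·2 + 0·-7 + -1·5 + -1·-4 = -1
  a_7 = 0·-1 + 0·2 + -1·-7 + -1·5 = 2
  a_8 = 0·2 + 0·-1 + -1·2 + -1·-7 = 5
  a_9 = 0·5 + 0·2 + -1·-1 + -1·2 = -1
  a_10 = 0·-1 + 0·5 + -1·2 + -1·-1 = -1

0,0,-1,-1 ; -1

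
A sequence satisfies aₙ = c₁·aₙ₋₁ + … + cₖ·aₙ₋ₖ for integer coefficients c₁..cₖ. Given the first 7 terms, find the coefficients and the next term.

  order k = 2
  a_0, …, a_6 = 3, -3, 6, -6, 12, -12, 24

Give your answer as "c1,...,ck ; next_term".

  a_2 = 0·-3 + 2·3 = 6
  a_3 = 0·6 + 2·-3 = -6
  a_4 = 0·-6 + 2·6 = 12
  a_5 = 0·12 + 2·-6 = -12
  a_6 = 0·-12 + 2·12 = 24
  a_7 = 0·24 + 2·-12 = -24

0,2 ; -24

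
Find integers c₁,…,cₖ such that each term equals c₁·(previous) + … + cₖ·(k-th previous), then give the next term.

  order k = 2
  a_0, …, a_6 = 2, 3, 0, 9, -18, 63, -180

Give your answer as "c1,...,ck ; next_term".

  a_2 = -2·3 + 3·2 = 0
  a_3 = -2·0 + 3·3 = 9
  a_4 = -2·9 + 3·0 = -18
  a_5 = -2·-18 + 3·9 = 63
  a_6 = -2·63 + 3·-18 = -180
  a_7 = -2·-180 + 3·63 = 549

-2,3 ; 549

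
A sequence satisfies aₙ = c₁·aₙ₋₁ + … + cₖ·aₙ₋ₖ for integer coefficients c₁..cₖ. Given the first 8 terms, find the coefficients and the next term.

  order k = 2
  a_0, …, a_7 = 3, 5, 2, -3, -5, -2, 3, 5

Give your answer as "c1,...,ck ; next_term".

  a_2 = 1·5 + -1·3 = 2
  a_3 = 1·2 + -1·5 = -3
  a_4 = 1·-3 + -1·2 = -5
  a_5 = 1·-5 + -1·-3 = -2
  a_6 = 1·-2 + -1·-5 = 3
  a_7 = 1·3 + -1·-2 = 5
  a_8 = 1·5 + -1·3 = 2

1,-1 ; 2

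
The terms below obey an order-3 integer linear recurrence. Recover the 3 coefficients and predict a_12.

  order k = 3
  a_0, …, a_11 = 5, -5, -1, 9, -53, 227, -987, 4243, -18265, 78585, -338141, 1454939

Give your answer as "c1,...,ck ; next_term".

-4,2,3 ; -6260283

  a_3 = -4·-1 + 2·-5 + 3·5 = 9
  a_4 = -4·9 + 2·-1 + 3·-5 = -53
  a_5 = -4·-53 + 2·9 + 3·-1 = 227
  a_6 = -4·227 + 2·-53 + 3·9 = -987
  a_7 = -4·-987 + 2·227 + 3·-53 = 4243
  a_8 = -4·4243 + 2·-987 + 3·227 = -18265
  a_9 = -4·-18265 + 2·4243 + 3·-987 = 78585
  a_10 = -4·78585 + 2·-18265 + 3·4243 = -338141
  a_11 = -4·-338141 + 2·78585 + 3·-18265 = 1454939
  a_12 = -4·1454939 + 2·-338141 + 3·78585 = -6260283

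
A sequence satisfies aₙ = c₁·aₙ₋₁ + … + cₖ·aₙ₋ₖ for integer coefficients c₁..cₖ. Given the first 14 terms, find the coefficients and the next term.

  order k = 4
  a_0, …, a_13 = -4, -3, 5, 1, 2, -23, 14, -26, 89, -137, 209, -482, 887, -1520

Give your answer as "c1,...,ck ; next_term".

0,1,-3,3 ; 2960

  a_4 = 0·1 + 1·5 + -3·-3 + 3·-4 = 2
  a_5 = 0·2 + 1·1 + -3·5 + 3·-3 = -23
  a_6 = 0·-23 + 1·2 + -3·1 + 3·5 = 14
  a_7 = 0·14 + 1·-23 + -3·2 + 3·1 = -26
  a_8 = 0·-26 + 1·14 + -3·-23 + 3·2 = 89
  a_9 = 0·89 + 1·-26 + -3·14 + 3·-23 = -137
  a_10 = 0·-137 + 1·89 + -3·-26 + 3·14 = 209
  a_11 = 0·209 + 1·-137 + -3·89 + 3·-26 = -482
  a_12 = 0·-482 + 1·209 + -3·-137 + 3·89 = 887
  a_13 = 0·887 + 1·-482 + -3·209 + 3·-137 = -1520
  a_14 = 0·-1520 + 1·887 + -3·-482 + 3·209 = 2960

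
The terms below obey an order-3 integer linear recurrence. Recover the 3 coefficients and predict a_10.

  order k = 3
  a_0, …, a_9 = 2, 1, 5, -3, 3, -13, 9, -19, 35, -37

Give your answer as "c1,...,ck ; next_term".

0,1,-2 ; 73

  a_3 = 0·5 + 1·1 + -2·2 = -3
  a_4 = 0·-3 + 1·5 + -2·1 = 3
  a_5 = 0·3 + 1·-3 + -2·5 = -13
  a_6 = 0·-13 + 1·3 + -2·-3 = 9
  a_7 = 0·9 + 1·-13 + -2·3 = -19
  a_8 = 0·-19 + 1·9 + -2·-13 = 35
  a_9 = 0·35 + 1·-19 + -2·9 = -37
  a_10 = 0·-37 + 1·35 + -2·-19 = 73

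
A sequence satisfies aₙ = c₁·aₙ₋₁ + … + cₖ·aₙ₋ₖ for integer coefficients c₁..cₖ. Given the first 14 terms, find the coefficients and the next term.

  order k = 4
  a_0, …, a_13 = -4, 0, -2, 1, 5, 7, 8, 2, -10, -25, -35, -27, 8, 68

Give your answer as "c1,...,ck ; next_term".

1,0,-1,-1 ; 130

  a_4 = 1·1 + 0·-2 + -1·0 + -1·-4 = 5
  a_5 = 1·5 + 0·1 + -1·-2 + -1·0 = 7
  a_6 = 1·7 + 0·5 + -1·1 + -1·-2 = 8
  a_7 = 1·8 + 0·7 + -1·5 + -1·1 = 2
  a_8 = 1·2 + 0·8 + -1·7 + -1·5 = -10
  a_9 = 1·-10 + 0·2 + -1·8 + -1·7 = -25
  a_10 = 1·-25 + 0·-10 + -1·2 + -1·8 = -35
  a_11 = 1·-35 + 0·-25 + -1·-10 + -1·2 = -27
  a_12 = 1·-27 + 0·-35 + -1·-25 + -1·-10 = 8
  a_13 = 1·8 + 0·-27 + -1·-35 + -1·-25 = 68
  a_14 = 1·68 + 0·8 + -1·-27 + -1·-35 = 130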